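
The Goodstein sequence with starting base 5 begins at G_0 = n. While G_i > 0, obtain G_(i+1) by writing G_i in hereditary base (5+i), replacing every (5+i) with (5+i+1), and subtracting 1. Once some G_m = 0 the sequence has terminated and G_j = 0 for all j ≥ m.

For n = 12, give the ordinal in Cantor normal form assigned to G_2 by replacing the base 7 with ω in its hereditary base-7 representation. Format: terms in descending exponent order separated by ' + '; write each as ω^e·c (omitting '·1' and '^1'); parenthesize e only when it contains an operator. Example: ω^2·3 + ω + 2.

i=0: 12 = 2·5 + 2 (b=5); 5→6: 2·6 + 2 = 14; 14−1 = 13
i=1: 13 = 2·6 + 1 (b=6); 6→7: 2·7 + 1 = 15; 15−1 = 14
i=2: 14 = 2·7 (b=7); 7→8: 2·8 = 16; 16−1 = 15

ω·2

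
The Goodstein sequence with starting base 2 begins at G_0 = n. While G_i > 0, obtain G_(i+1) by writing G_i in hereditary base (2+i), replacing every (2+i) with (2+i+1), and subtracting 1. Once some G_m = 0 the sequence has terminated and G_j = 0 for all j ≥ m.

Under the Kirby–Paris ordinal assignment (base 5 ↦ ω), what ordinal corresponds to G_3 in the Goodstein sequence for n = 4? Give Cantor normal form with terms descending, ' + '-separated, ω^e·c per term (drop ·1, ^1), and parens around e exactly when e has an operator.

step 0: 4 = 2^2; sub 3 for 2: 3^3; = 27; G_1 = 27−1 = 26
step 1: 26 = 2·3^2 + 2·3 + 2; sub 4 for 3: 2·4^2 + 2·4 + 2; = 42; G_2 = 42−1 = 41
step 2: 41 = 2·4^2 + 2·4 + 1; sub 5 for 4: 2·5^2 + 2·5 + 1; = 61; G_3 = 61−1 = 60
step 3: 60 = 2·5^2 + 2·5; sub 6 for 5: 2·6^2 + 2·6; = 84; G_4 = 84−1 = 83

ω^2·2 + ω·2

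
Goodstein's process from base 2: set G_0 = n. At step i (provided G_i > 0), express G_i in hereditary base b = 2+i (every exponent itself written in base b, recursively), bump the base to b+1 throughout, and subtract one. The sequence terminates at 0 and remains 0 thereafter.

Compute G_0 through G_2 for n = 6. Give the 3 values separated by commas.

step 0: 6 = 2^2 + 2; sub 3 for 2: 3^3 + 3; = 30; G_1 = 30−1 = 29
step 1: 29 = 3^3 + 2; sub 4 for 3: 4^4 + 2; = 258; G_2 = 258−1 = 257

6, 29, 257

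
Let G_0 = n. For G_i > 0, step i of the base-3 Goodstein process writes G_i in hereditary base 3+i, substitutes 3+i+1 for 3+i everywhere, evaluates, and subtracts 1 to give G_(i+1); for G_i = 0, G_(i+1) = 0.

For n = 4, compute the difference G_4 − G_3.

-1

[0] 4 ≡ 3 + 1 (base 3). Lift 4: 5. −1: 4.
[1] 4 ≡ 4 (base 4). Lift 5: 5. −1: 4.
[2] 4 ≡ 4 (base 5). Lift 6: 4. −1: 3.
[3] 3 ≡ 3 (base 6). Lift 7: 3. −1: 2.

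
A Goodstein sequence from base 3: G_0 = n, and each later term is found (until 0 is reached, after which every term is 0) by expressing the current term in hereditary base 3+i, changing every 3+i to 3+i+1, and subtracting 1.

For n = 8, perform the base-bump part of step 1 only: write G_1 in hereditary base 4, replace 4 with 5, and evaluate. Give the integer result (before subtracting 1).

base 3: 8 = 2·3 + 2; at 4: 2·4 + 2 = 10; next = 9
base 4: 9 = 2·4 + 1; at 5: 2·5 + 1 = 11; next = 10

11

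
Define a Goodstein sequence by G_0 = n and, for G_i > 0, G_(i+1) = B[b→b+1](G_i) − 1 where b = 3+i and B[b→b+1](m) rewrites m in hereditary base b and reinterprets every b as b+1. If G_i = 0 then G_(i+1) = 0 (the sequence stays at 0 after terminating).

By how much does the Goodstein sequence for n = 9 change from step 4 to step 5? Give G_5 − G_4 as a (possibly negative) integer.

2

(0) 9|_3 = 3^2 ↦ 4^2|_4 = 16 ⇒ 15
(1) 15|_4 = 3·4 + 3 ↦ 3·5 + 3|_5 = 18 ⇒ 17
(2) 17|_5 = 3·5 + 2 ↦ 3·6 + 2|_6 = 20 ⇒ 19
(3) 19|_6 = 3·6 + 1 ↦ 3·7 + 1|_7 = 22 ⇒ 21
(4) 21|_7 = 3·7 ↦ 3·8|_8 = 24 ⇒ 23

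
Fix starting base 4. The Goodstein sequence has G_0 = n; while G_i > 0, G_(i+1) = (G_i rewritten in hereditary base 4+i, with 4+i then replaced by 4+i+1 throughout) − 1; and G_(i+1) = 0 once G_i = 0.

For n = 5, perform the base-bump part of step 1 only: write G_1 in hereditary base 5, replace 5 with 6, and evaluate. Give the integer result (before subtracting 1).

(0) 5|_4 = 4 + 1 ↦ 5 + 1|_5 = 6 ⇒ 5
(1) 5|_5 = 5 ↦ 6|_6 = 6 ⇒ 5

6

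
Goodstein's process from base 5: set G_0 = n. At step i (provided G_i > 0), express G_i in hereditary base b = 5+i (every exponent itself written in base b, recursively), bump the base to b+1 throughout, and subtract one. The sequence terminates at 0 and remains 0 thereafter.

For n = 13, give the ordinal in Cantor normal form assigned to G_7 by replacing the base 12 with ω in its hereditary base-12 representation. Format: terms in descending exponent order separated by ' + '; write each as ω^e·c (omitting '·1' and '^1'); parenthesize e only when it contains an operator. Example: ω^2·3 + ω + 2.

ω + 5

step 0: 13 = 2·5 + 3; sub 6 for 5: 2·6 + 3; = 15; G_1 = 15−1 = 14
step 1: 14 = 2·6 + 2; sub 7 for 6: 2·7 + 2; = 16; G_2 = 16−1 = 15
step 2: 15 = 2·7 + 1; sub 8 for 7: 2·8 + 1; = 17; G_3 = 17−1 = 16
step 3: 16 = 2·8; sub 9 for 8: 2·9; = 18; G_4 = 18−1 = 17
step 4: 17 = 9 + 8; sub 10 for 9: 10 + 8; = 18; G_5 = 18−1 = 17
step 5: 17 = 10 + 7; sub 11 for 10: 11 + 7; = 18; G_6 = 18−1 = 17
step 6: 17 = 11 + 6; sub 12 for 11: 12 + 6; = 18; G_7 = 18−1 = 17
step 7: 17 = 12 + 5; sub 13 for 12: 13 + 5; = 18; G_8 = 18−1 = 17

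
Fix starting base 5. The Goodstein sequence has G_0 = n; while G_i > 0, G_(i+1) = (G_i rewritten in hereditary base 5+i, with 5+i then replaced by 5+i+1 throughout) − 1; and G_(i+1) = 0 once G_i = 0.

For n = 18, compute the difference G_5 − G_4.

step 0: 18 = 3·5 + 3; sub 6 for 5: 3·6 + 3; = 21; G_1 = 21−1 = 20
step 1: 20 = 3·6 + 2; sub 7 for 6: 3·7 + 2; = 23; G_2 = 23−1 = 22
step 2: 22 = 3·7 + 1; sub 8 for 7: 3·8 + 1; = 25; G_3 = 25−1 = 24
step 3: 24 = 3·8; sub 9 for 8: 3·9; = 27; G_4 = 27−1 = 26
step 4: 26 = 2·9 + 8; sub 10 for 9: 2·10 + 8; = 28; G_5 = 28−1 = 27

1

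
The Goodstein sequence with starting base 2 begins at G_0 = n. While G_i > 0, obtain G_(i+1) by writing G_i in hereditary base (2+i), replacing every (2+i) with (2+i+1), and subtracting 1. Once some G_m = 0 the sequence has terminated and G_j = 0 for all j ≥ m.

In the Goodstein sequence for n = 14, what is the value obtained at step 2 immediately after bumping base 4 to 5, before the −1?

18751

(0) 14|_2 = 2^(2 + 1) + 2^2 + 2 ↦ 3^(3 + 1) + 3^3 + 3|_3 = 111 ⇒ 110
(1) 110|_3 = 3^(3 + 1) + 3^3 + 2 ↦ 4^(4 + 1) + 4^4 + 2|_4 = 1282 ⇒ 1281
(2) 1281|_4 = 4^(4 + 1) + 4^4 + 1 ↦ 5^(5 + 1) + 5^5 + 1|_5 = 18751 ⇒ 18750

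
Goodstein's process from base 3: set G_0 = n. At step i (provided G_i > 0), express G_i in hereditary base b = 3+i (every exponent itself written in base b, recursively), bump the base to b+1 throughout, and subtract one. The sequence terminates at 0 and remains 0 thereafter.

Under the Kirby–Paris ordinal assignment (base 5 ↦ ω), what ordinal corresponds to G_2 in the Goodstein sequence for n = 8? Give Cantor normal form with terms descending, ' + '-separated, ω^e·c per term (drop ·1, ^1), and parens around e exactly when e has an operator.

ω·2

8 —HB3→ 2·3 + 2 —bump→ 2·4 + 2 = 10 —(−1)→ 9
9 —HB4→ 2·4 + 1 —bump→ 2·5 + 1 = 11 —(−1)→ 10
10 —HB5→ 2·5 —bump→ 2·6 = 12 —(−1)→ 11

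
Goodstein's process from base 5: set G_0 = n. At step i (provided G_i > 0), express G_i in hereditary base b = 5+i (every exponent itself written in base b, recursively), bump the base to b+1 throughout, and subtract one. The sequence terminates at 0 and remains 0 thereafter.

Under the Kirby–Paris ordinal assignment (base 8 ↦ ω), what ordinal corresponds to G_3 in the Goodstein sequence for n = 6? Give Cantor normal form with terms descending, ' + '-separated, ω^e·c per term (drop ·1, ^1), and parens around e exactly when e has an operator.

step 0: 6 = 5 + 1; sub 6 for 5: 6 + 1; = 7; G_1 = 7−1 = 6
step 1: 6 = 6; sub 7 for 6: 7; = 7; G_2 = 7−1 = 6
step 2: 6 = 6; sub 8 for 7: 6; = 6; G_3 = 6−1 = 5
step 3: 5 = 5; sub 9 for 8: 5; = 5; G_4 = 5−1 = 4

5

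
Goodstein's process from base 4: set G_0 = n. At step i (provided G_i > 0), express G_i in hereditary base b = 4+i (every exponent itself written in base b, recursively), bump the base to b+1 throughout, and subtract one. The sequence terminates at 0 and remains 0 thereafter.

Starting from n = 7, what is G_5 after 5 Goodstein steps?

6

G_0 = 7. HB_4(7) = 4 + 3. Bump = 8. G_1 = 7.
G_1 = 7. HB_5(7) = 5 + 2. Bump = 8. G_2 = 7.
G_2 = 7. HB_6(7) = 6 + 1. Bump = 8. G_3 = 7.
G_3 = 7. HB_7(7) = 7. Bump = 8. G_4 = 7.
G_4 = 7. HB_8(7) = 7. Bump = 7. G_5 = 6.
G_5 = 6. HB_9(6) = 6. Bump = 6. G_6 = 5.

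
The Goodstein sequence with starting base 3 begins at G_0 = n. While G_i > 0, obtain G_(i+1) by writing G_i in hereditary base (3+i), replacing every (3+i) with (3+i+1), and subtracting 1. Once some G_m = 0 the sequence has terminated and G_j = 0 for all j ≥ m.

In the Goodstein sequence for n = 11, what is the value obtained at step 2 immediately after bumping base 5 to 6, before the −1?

(0) 11|_3 = 3^2 + 2 ↦ 4^2 + 2|_4 = 18 ⇒ 17
(1) 17|_4 = 4^2 + 1 ↦ 5^2 + 1|_5 = 26 ⇒ 25

36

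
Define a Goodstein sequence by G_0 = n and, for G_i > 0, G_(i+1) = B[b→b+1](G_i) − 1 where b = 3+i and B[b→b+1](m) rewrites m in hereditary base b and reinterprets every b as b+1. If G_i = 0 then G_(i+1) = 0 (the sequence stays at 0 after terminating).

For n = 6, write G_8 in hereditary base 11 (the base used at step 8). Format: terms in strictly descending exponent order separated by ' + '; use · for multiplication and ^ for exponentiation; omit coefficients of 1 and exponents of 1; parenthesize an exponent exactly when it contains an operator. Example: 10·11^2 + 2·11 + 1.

4

G_0 = 6. HB_3(6) = 2·3. Bump = 8. G_1 = 7.
G_1 = 7. HB_4(7) = 4 + 3. Bump = 8. G_2 = 7.
G_2 = 7. HB_5(7) = 5 + 2. Bump = 8. G_3 = 7.
G_3 = 7. HB_6(7) = 6 + 1. Bump = 8. G_4 = 7.
G_4 = 7. HB_7(7) = 7. Bump = 8. G_5 = 7.
G_5 = 7. HB_8(7) = 7. Bump = 7. G_6 = 6.
G_6 = 6. HB_9(6) = 6. Bump = 6. G_7 = 5.
G_7 = 5. HB_10(5) = 5. Bump = 5. G_8 = 4.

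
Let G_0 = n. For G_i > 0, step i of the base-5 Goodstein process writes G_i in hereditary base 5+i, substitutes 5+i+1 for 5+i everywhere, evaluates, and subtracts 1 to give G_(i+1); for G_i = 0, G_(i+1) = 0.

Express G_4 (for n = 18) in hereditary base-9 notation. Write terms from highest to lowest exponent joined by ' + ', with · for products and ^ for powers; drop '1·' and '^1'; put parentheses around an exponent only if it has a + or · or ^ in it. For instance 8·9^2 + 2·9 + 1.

2·9 + 8

18 —HB5→ 3·5 + 3 —bump→ 3·6 + 3 = 21 —(−1)→ 20
20 —HB6→ 3·6 + 2 —bump→ 3·7 + 2 = 23 —(−1)→ 22
22 —HB7→ 3·7 + 1 —bump→ 3·8 + 1 = 25 —(−1)→ 24
24 —HB8→ 3·8 —bump→ 3·9 = 27 —(−1)→ 26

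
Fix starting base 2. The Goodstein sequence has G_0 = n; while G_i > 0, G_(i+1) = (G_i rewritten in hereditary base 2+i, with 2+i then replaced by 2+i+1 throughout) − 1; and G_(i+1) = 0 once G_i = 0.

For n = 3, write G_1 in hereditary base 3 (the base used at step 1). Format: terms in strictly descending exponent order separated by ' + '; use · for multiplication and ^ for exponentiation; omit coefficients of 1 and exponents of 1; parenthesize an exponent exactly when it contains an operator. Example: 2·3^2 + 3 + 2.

3

G_0=3  [base 2] 2 + 1  →[2↦3]→  3 + 1 = 4  −1 ⇒ G_1=3
G_1=3  [base 3] 3  →[3↦4]→  4 = 4  −1 ⇒ G_2=3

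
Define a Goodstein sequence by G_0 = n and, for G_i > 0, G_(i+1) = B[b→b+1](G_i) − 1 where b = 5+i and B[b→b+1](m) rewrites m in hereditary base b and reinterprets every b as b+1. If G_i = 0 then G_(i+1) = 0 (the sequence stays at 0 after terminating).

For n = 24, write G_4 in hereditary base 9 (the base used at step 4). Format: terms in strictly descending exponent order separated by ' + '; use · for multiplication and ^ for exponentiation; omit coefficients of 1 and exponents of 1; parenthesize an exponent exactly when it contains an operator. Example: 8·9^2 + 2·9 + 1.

4·9

24 —HB5→ 4·5 + 4 —bump→ 4·6 + 4 = 28 —(−1)→ 27
27 —HB6→ 4·6 + 3 —bump→ 4·7 + 3 = 31 —(−1)→ 30
30 —HB7→ 4·7 + 2 —bump→ 4·8 + 2 = 34 —(−1)→ 33
33 —HB8→ 4·8 + 1 —bump→ 4·9 + 1 = 37 —(−1)→ 36
36 —HB9→ 4·9 —bump→ 4·10 = 40 —(−1)→ 39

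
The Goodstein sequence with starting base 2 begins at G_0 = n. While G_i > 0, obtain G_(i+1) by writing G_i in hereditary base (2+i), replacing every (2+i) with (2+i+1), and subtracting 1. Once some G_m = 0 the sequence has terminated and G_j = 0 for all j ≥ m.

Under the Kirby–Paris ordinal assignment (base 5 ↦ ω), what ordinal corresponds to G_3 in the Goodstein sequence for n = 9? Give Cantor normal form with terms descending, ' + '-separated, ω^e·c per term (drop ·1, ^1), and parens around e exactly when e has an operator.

ω^ω·3 + ω^3·3 + ω^2·3 + ω·3 + 2

G_0 = 9. HB_2(9) = 2^(2 + 1) + 1. Bump = 82. G_1 = 81.
G_1 = 81. HB_3(81) = 3^(3 + 1). Bump = 1024. G_2 = 1023.
G_2 = 1023. HB_4(1023) = 3·4^4 + 3·4^3 + 3·4^2 + 3·4 + 3. Bump = 9843. G_3 = 9842.
G_3 = 9842. HB_5(9842) = 3·5^5 + 3·5^3 + 3·5^2 + 3·5 + 2. Bump = 140744. G_4 = 140743.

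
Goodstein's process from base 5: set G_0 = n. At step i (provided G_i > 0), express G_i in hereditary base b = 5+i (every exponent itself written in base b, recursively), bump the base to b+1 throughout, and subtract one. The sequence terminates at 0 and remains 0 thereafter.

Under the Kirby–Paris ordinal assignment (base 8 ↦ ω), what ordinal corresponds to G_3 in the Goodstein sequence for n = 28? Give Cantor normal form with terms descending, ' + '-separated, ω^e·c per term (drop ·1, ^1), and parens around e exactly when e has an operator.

ω^2

G_0=28  [base 5] 5^2 + 3  →[5↦6]→  6^2 + 3 = 39  −1 ⇒ G_1=38
G_1=38  [base 6] 6^2 + 2  →[6↦7]→  7^2 + 2 = 51  −1 ⇒ G_2=50
G_2=50  [base 7] 7^2 + 1  →[7↦8]→  8^2 + 1 = 65  −1 ⇒ G_3=64
G_3=64  [base 8] 8^2  →[8↦9]→  9^2 = 81  −1 ⇒ G_4=80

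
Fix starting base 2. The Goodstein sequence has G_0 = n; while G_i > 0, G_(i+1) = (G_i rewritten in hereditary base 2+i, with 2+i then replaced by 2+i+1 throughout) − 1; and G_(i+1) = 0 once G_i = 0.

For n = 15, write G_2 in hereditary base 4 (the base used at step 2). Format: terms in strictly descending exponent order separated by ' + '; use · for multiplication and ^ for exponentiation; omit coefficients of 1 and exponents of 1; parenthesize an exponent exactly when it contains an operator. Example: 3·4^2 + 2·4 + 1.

4^(4 + 1) + 4^4 + 3

base 2: 15 = 2^(2 + 1) + 2^2 + 2 + 1; at 3: 3^(3 + 1) + 3^3 + 3 + 1 = 112; next = 111
base 3: 111 = 3^(3 + 1) + 3^3 + 3; at 4: 4^(4 + 1) + 4^4 + 4 = 1284; next = 1283
base 4: 1283 = 4^(4 + 1) + 4^4 + 3; at 5: 5^(5 + 1) + 5^5 + 3 = 18753; next = 18752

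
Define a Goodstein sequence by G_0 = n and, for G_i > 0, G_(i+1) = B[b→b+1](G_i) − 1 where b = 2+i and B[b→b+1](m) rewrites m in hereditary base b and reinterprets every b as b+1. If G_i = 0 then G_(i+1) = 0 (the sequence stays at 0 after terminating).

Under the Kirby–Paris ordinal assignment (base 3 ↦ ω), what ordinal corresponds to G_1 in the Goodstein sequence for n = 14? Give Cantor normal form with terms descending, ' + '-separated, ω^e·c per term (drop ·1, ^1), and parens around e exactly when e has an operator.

G_0 = 14. HB_2(14) = 2^(2 + 1) + 2^2 + 2. Bump = 111. G_1 = 110.
G_1 = 110. HB_3(110) = 3^(3 + 1) + 3^3 + 2. Bump = 1282. G_2 = 1281.

ω^(ω + 1) + ω^ω + 2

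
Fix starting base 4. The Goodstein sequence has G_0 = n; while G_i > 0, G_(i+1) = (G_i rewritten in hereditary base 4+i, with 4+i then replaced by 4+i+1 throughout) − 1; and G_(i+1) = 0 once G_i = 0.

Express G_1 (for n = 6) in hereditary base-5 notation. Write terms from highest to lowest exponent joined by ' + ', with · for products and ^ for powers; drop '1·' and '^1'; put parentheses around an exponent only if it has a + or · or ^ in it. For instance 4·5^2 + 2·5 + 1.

5 + 1

G_0 = 6. HB_4(6) = 4 + 2. Bump = 7. G_1 = 6.
G_1 = 6. HB_5(6) = 5 + 1. Bump = 7. G_2 = 6.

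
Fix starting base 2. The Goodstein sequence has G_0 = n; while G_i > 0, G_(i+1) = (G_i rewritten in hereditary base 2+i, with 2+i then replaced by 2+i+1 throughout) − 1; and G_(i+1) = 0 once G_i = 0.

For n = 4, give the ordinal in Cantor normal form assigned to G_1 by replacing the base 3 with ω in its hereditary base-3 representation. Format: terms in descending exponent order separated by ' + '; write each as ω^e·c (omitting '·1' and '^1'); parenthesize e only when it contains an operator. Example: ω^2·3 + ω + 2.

ω^2·2 + ω·2 + 2

[0] 4 ≡ 2^2 (base 2). Lift 3: 27. −1: 26.
[1] 26 ≡ 2·3^2 + 2·3 + 2 (base 3). Lift 4: 42. −1: 41.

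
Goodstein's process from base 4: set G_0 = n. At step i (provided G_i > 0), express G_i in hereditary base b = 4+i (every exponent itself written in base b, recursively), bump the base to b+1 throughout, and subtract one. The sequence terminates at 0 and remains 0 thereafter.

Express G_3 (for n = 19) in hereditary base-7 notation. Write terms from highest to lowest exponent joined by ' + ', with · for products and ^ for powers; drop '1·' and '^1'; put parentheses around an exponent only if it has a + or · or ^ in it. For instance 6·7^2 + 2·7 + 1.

7^2

(0) 19|_4 = 4^2 + 3 ↦ 5^2 + 3|_5 = 28 ⇒ 27
(1) 27|_5 = 5^2 + 2 ↦ 6^2 + 2|_6 = 38 ⇒ 37
(2) 37|_6 = 6^2 + 1 ↦ 7^2 + 1|_7 = 50 ⇒ 49
(3) 49|_7 = 7^2 ↦ 8^2|_8 = 64 ⇒ 63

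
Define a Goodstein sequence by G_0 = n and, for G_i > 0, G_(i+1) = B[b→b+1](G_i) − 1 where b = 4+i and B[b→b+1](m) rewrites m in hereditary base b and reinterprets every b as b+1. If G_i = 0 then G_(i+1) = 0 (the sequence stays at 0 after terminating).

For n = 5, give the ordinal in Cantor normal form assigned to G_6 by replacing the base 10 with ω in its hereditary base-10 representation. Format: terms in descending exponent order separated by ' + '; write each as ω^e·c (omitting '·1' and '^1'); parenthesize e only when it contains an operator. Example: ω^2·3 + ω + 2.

1

step 0: 5 = 4 + 1; sub 5 for 4: 5 + 1; = 6; G_1 = 6−1 = 5
step 1: 5 = 5; sub 6 for 5: 6; = 6; G_2 = 6−1 = 5
step 2: 5 = 5; sub 7 for 6: 5; = 5; G_3 = 5−1 = 4
step 3: 4 = 4; sub 8 for 7: 4; = 4; G_4 = 4−1 = 3
step 4: 3 = 3; sub 9 for 8: 3; = 3; G_5 = 3−1 = 2
step 5: 2 = 2; sub 10 for 9: 2; = 2; G_6 = 2−1 = 1
step 6: 1 = 1; sub 11 for 10: 1; = 1; G_7 = 1−1 = 0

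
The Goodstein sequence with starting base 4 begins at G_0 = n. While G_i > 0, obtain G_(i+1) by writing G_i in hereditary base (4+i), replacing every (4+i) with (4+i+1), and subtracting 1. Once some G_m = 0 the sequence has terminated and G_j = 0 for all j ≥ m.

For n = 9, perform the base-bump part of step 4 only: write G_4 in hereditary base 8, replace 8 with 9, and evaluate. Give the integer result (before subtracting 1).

12

(0) 9|_4 = 2·4 + 1 ↦ 2·5 + 1|_5 = 11 ⇒ 10
(1) 10|_5 = 2·5 ↦ 2·6|_6 = 12 ⇒ 11
(2) 11|_6 = 6 + 5 ↦ 7 + 5|_7 = 12 ⇒ 11
(3) 11|_7 = 7 + 4 ↦ 8 + 4|_8 = 12 ⇒ 11
(4) 11|_8 = 8 + 3 ↦ 9 + 3|_9 = 12 ⇒ 11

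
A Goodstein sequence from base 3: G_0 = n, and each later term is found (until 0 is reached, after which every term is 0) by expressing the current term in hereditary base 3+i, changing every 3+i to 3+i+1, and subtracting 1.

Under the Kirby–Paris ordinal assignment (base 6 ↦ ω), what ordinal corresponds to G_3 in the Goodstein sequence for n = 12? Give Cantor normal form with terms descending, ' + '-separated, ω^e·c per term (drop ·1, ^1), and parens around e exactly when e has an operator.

ω^2 + 1

base 3: 12 = 3^2 + 3; at 4: 4^2 + 4 = 20; next = 19
base 4: 19 = 4^2 + 3; at 5: 5^2 + 3 = 28; next = 27
base 5: 27 = 5^2 + 2; at 6: 6^2 + 2 = 38; next = 37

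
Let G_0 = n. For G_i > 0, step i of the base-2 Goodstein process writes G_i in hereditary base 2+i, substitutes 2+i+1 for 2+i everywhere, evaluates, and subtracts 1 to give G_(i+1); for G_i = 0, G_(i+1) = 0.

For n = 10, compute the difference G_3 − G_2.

base 2: 10 = 2^(2 + 1) + 2; at 3: 3^(3 + 1) + 3 = 84; next = 83
base 3: 83 = 3^(3 + 1) + 2; at 4: 4^(4 + 1) + 2 = 1026; next = 1025
base 4: 1025 = 4^(4 + 1) + 1; at 5: 5^(5 + 1) + 1 = 15626; next = 15625

14600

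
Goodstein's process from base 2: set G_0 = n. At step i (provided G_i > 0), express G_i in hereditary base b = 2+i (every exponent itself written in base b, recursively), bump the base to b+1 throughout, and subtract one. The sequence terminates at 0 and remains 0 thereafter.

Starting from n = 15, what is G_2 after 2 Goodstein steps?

1283

base 2: 15 = 2^(2 + 1) + 2^2 + 2 + 1; at 3: 3^(3 + 1) + 3^3 + 3 + 1 = 112; next = 111
base 3: 111 = 3^(3 + 1) + 3^3 + 3; at 4: 4^(4 + 1) + 4^4 + 4 = 1284; next = 1283
base 4: 1283 = 4^(4 + 1) + 4^4 + 3; at 5: 5^(5 + 1) + 5^5 + 3 = 18753; next = 18752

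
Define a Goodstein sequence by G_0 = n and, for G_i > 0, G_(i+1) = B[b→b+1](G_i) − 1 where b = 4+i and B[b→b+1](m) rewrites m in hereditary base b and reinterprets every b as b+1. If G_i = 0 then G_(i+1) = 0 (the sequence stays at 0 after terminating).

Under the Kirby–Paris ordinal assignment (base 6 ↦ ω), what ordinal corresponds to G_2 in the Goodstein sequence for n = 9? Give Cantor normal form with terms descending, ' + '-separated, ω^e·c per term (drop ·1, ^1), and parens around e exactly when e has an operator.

ω + 5

9 —HB4→ 2·4 + 1 —bump→ 2·5 + 1 = 11 —(−1)→ 10
10 —HB5→ 2·5 —bump→ 2·6 = 12 —(−1)→ 11
11 —HB6→ 6 + 5 —bump→ 7 + 5 = 12 —(−1)→ 11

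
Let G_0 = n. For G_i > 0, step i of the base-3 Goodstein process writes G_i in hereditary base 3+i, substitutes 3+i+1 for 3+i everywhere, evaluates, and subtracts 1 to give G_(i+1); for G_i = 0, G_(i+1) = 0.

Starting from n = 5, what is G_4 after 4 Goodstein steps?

[0] 5 ≡ 3 + 2 (base 3). Lift 4: 6. −1: 5.
[1] 5 ≡ 4 + 1 (base 4). Lift 5: 6. −1: 5.
[2] 5 ≡ 5 (base 5). Lift 6: 6. −1: 5.
[3] 5 ≡ 5 (base 6). Lift 7: 5. −1: 4.
[4] 4 ≡ 4 (base 7). Lift 8: 4. −1: 3.

4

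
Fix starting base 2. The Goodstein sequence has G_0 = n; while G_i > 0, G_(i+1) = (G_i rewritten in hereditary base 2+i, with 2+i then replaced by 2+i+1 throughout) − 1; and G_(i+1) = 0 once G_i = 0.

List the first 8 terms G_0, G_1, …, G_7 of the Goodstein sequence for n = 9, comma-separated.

[0] 9 ≡ 2^(2 + 1) + 1 (base 2). Lift 3: 82. −1: 81.
[1] 81 ≡ 3^(3 + 1) (base 3). Lift 4: 1024. −1: 1023.
[2] 1023 ≡ 3·4^4 + 3·4^3 + 3·4^2 + 3·4 + 3 (base 4). Lift 5: 9843. −1: 9842.
[3] 9842 ≡ 3·5^5 + 3·5^3 + 3·5^2 + 3·5 + 2 (base 5). Lift 6: 140744. −1: 140743.
[4] 140743 ≡ 3·6^6 + 3·6^3 + 3·6^2 + 3·6 + 1 (base 6). Lift 7: 2471827. −1: 2471826.
[5] 2471826 ≡ 3·7^7 + 3·7^3 + 3·7^2 + 3·7 (base 7). Lift 8: 50333400. −1: 50333399.
[6] 50333399 ≡ 3·8^8 + 3·8^3 + 3·8^2 + 2·8 + 7 (base 8). Lift 9: 1162263922. −1: 1162263921.

9, 81, 1023, 9842, 140743, 2471826, 50333399, 1162263921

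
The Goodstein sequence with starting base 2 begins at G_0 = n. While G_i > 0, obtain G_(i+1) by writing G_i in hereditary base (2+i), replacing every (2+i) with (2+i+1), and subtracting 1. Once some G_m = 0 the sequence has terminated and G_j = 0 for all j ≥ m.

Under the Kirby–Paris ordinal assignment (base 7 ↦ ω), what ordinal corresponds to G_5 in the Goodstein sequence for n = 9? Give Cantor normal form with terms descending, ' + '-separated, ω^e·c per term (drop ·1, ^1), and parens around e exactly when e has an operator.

ω^ω·3 + ω^3·3 + ω^2·3 + ω·3

G_0=9  [base 2] 2^(2 + 1) + 1  →[2↦3]→  3^(3 + 1) + 1 = 82  −1 ⇒ G_1=81
G_1=81  [base 3] 3^(3 + 1)  →[3↦4]→  4^(4 + 1) = 1024  −1 ⇒ G_2=1023
G_2=1023  [base 4] 3·4^4 + 3·4^3 + 3·4^2 + 3·4 + 3  →[4↦5]→  3·5^5 + 3·5^3 + 3·5^2 + 3·5 + 3 = 9843  −1 ⇒ G_3=9842
G_3=9842  [base 5] 3·5^5 + 3·5^3 + 3·5^2 + 3·5 + 2  →[5↦6]→  3·6^6 + 3·6^3 + 3·6^2 + 3·6 + 2 = 140744  −1 ⇒ G_4=140743
G_4=140743  [base 6] 3·6^6 + 3·6^3 + 3·6^2 + 3·6 + 1  →[6↦7]→  3·7^7 + 3·7^3 + 3·7^2 + 3·7 + 1 = 2471827  −1 ⇒ G_5=2471826
G_5=2471826  [base 7] 3·7^7 + 3·7^3 + 3·7^2 + 3·7  →[7↦8]→  3·8^8 + 3·8^3 + 3·8^2 + 3·8 = 50333400  −1 ⇒ G_6=50333399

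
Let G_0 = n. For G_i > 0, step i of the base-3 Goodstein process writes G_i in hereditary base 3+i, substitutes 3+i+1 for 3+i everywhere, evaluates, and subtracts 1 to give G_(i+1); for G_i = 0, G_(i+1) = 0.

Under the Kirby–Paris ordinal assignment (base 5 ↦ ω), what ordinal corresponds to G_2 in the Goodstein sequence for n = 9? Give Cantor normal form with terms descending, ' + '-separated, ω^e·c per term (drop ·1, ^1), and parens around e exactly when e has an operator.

[0] 9 ≡ 3^2 (base 3). Lift 4: 16. −1: 15.
[1] 15 ≡ 3·4 + 3 (base 4). Lift 5: 18. −1: 17.

ω·3 + 2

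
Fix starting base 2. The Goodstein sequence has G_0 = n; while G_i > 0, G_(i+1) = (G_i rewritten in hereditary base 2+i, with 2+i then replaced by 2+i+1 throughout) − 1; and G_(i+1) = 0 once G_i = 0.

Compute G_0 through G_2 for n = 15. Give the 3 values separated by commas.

step 0: 15 = 2^(2 + 1) + 2^2 + 2 + 1; sub 3 for 2: 3^(3 + 1) + 3^3 + 3 + 1; = 112; G_1 = 112−1 = 111
step 1: 111 = 3^(3 + 1) + 3^3 + 3; sub 4 for 3: 4^(4 + 1) + 4^4 + 4; = 1284; G_2 = 1284−1 = 1283

15, 111, 1283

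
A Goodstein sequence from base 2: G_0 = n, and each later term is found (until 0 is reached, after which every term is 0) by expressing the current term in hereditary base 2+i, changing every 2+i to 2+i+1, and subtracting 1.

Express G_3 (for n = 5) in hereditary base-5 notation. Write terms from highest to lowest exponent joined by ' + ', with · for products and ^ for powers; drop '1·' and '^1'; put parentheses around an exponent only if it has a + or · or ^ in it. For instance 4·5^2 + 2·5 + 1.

5 —HB2→ 2^2 + 1 —bump→ 3^3 + 1 = 28 —(−1)→ 27
27 —HB3→ 3^3 —bump→ 4^4 = 256 —(−1)→ 255
255 —HB4→ 3·4^3 + 3·4^2 + 3·4 + 3 —bump→ 3·5^3 + 3·5^2 + 3·5 + 3 = 468 —(−1)→ 467
467 —HB5→ 3·5^3 + 3·5^2 + 3·5 + 2 —bump→ 3·6^3 + 3·6^2 + 3·6 + 2 = 776 —(−1)→ 775

3·5^3 + 3·5^2 + 3·5 + 2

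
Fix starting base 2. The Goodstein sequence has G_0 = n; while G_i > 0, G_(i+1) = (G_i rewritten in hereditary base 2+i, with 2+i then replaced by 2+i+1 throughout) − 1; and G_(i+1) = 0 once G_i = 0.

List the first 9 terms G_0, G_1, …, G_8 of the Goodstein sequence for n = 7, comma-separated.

7, 30, 259, 3127, 46657, 823543, 16777215, 37665879, 77777775

[0] 7 ≡ 2^2 + 2 + 1 (base 2). Lift 3: 31. −1: 30.
[1] 30 ≡ 3^3 + 3 (base 3). Lift 4: 260. −1: 259.
[2] 259 ≡ 4^4 + 3 (base 4). Lift 5: 3128. −1: 3127.
[3] 3127 ≡ 5^5 + 2 (base 5). Lift 6: 46658. −1: 46657.
[4] 46657 ≡ 6^6 + 1 (base 6). Lift 7: 823544. −1: 823543.
[5] 823543 ≡ 7^7 (base 7). Lift 8: 16777216. −1: 16777215.
[6] 16777215 ≡ 7·8^7 + 7·8^6 + 7·8^5 + 7·8^4 + 7·8^3 + 7·8^2 + 7·8 + 7 (base 8). Lift 9: 37665880. −1: 37665879.
[7] 37665879 ≡ 7·9^7 + 7·9^6 + 7·9^5 + 7·9^4 + 7·9^3 + 7·9^2 + 7·9 + 6 (base 9). Lift 10: 77777776. −1: 77777775.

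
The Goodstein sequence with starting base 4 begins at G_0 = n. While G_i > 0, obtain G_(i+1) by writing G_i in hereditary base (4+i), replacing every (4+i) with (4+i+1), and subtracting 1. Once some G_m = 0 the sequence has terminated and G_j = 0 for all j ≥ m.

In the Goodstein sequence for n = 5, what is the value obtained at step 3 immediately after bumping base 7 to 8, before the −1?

[0] 5 ≡ 4 + 1 (base 4). Lift 5: 6. −1: 5.
[1] 5 ≡ 5 (base 5). Lift 6: 6. −1: 5.
[2] 5 ≡ 5 (base 6). Lift 7: 5. −1: 4.
[3] 4 ≡ 4 (base 7). Lift 8: 4. −1: 3.

4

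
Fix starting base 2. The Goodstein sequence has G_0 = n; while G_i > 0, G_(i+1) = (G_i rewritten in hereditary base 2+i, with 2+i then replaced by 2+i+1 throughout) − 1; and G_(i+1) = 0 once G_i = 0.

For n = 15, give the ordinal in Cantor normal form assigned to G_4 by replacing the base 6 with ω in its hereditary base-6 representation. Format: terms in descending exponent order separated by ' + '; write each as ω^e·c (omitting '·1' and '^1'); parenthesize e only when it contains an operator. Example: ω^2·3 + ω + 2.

ω^(ω + 1) + ω^ω + 1

G_0 = 15. HB_2(15) = 2^(2 + 1) + 2^2 + 2 + 1. Bump = 112. G_1 = 111.
G_1 = 111. HB_3(111) = 3^(3 + 1) + 3^3 + 3. Bump = 1284. G_2 = 1283.
G_2 = 1283. HB_4(1283) = 4^(4 + 1) + 4^4 + 3. Bump = 18753. G_3 = 18752.
G_3 = 18752. HB_5(18752) = 5^(5 + 1) + 5^5 + 2. Bump = 326594. G_4 = 326593.
G_4 = 326593. HB_6(326593) = 6^(6 + 1) + 6^6 + 1. Bump = 6588345. G_5 = 6588344.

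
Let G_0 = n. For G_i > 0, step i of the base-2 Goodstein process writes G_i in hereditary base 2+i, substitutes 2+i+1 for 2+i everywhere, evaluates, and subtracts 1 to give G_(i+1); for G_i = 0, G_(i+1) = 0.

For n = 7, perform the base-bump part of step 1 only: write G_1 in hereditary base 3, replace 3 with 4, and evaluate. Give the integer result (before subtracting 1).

[0] 7 ≡ 2^2 + 2 + 1 (base 2). Lift 3: 31. −1: 30.
[1] 30 ≡ 3^3 + 3 (base 3). Lift 4: 260. −1: 259.

260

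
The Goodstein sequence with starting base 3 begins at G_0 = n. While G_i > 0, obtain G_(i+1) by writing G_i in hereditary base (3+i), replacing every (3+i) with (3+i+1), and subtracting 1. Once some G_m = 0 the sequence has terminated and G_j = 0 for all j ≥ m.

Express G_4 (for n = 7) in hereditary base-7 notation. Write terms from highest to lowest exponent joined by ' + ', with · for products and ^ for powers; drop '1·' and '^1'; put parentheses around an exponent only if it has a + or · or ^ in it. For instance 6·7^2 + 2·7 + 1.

[0] 7 ≡ 2·3 + 1 (base 3). Lift 4: 9. −1: 8.
[1] 8 ≡ 2·4 (base 4). Lift 5: 10. −1: 9.
[2] 9 ≡ 5 + 4 (base 5). Lift 6: 10. −1: 9.
[3] 9 ≡ 6 + 3 (base 6). Lift 7: 10. −1: 9.
[4] 9 ≡ 7 + 2 (base 7). Lift 8: 10. −1: 9.

7 + 2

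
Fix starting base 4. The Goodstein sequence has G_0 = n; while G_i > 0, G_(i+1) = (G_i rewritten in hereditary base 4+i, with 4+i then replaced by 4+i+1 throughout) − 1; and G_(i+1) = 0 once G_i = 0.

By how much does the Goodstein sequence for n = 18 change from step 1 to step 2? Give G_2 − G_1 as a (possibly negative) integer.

10

(0) 18|_4 = 4^2 + 2 ↦ 5^2 + 2|_5 = 27 ⇒ 26
(1) 26|_5 = 5^2 + 1 ↦ 6^2 + 1|_6 = 37 ⇒ 36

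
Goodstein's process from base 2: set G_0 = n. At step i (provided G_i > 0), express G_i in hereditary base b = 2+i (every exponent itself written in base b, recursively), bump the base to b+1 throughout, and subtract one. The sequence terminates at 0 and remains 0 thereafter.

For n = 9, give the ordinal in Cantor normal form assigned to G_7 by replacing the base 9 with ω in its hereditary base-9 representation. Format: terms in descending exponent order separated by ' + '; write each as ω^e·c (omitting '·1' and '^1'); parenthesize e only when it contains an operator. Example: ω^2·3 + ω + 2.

ω^ω·3 + ω^3·3 + ω^2·3 + ω·2 + 6

G_0 = 9. HB_2(9) = 2^(2 + 1) + 1. Bump = 82. G_1 = 81.
G_1 = 81. HB_3(81) = 3^(3 + 1). Bump = 1024. G_2 = 1023.
G_2 = 1023. HB_4(1023) = 3·4^4 + 3·4^3 + 3·4^2 + 3·4 + 3. Bump = 9843. G_3 = 9842.
G_3 = 9842. HB_5(9842) = 3·5^5 + 3·5^3 + 3·5^2 + 3·5 + 2. Bump = 140744. G_4 = 140743.
G_4 = 140743. HB_6(140743) = 3·6^6 + 3·6^3 + 3·6^2 + 3·6 + 1. Bump = 2471827. G_5 = 2471826.
G_5 = 2471826. HB_7(2471826) = 3·7^7 + 3·7^3 + 3·7^2 + 3·7. Bump = 50333400. G_6 = 50333399.
G_6 = 50333399. HB_8(50333399) = 3·8^8 + 3·8^3 + 3·8^2 + 2·8 + 7. Bump = 1162263922. G_7 = 1162263921.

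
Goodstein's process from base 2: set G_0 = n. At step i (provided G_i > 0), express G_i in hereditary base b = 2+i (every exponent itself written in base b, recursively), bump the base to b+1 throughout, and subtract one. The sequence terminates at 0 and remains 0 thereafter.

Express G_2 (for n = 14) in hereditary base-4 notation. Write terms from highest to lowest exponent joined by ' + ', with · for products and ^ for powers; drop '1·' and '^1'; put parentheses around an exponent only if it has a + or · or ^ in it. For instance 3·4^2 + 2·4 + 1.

i=0: 14 = 2^(2 + 1) + 2^2 + 2 (b=2); 2→3: 3^(3 + 1) + 3^3 + 3 = 111; 111−1 = 110
i=1: 110 = 3^(3 + 1) + 3^3 + 2 (b=3); 3→4: 4^(4 + 1) + 4^4 + 2 = 1282; 1282−1 = 1281
i=2: 1281 = 4^(4 + 1) + 4^4 + 1 (b=4); 4→5: 5^(5 + 1) + 5^5 + 1 = 18751; 18751−1 = 18750

4^(4 + 1) + 4^4 + 1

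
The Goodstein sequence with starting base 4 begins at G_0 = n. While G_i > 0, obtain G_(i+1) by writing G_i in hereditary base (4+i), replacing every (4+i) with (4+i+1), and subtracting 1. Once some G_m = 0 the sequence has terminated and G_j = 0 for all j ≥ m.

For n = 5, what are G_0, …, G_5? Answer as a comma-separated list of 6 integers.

5, 5, 5, 4, 3, 2

(0) 5|_4 = 4 + 1 ↦ 5 + 1|_5 = 6 ⇒ 5
(1) 5|_5 = 5 ↦ 6|_6 = 6 ⇒ 5
(2) 5|_6 = 5 ↦ 5|_7 = 5 ⇒ 4
(3) 4|_7 = 4 ↦ 4|_8 = 4 ⇒ 3
(4) 3|_8 = 3 ↦ 3|_9 = 3 ⇒ 2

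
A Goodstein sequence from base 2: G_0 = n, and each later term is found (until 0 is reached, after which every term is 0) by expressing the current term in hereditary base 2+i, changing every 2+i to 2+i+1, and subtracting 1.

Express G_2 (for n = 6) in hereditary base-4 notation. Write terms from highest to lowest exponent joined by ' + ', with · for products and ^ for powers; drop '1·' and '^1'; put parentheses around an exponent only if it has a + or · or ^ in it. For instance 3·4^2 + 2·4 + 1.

4^4 + 1

base 2: 6 = 2^2 + 2; at 3: 3^3 + 3 = 30; next = 29
base 3: 29 = 3^3 + 2; at 4: 4^4 + 2 = 258; next = 257
base 4: 257 = 4^4 + 1; at 5: 5^5 + 1 = 3126; next = 3125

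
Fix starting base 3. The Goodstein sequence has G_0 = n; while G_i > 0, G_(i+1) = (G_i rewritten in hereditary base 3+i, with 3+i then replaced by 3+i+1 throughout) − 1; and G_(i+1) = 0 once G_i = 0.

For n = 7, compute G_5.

base 3: 7 = 2·3 + 1; at 4: 2·4 + 1 = 9; next = 8
base 4: 8 = 2·4; at 5: 2·5 = 10; next = 9
base 5: 9 = 5 + 4; at 6: 6 + 4 = 10; next = 9
base 6: 9 = 6 + 3; at 7: 7 + 3 = 10; next = 9
base 7: 9 = 7 + 2; at 8: 8 + 2 = 10; next = 9
base 8: 9 = 8 + 1; at 9: 9 + 1 = 10; next = 9

9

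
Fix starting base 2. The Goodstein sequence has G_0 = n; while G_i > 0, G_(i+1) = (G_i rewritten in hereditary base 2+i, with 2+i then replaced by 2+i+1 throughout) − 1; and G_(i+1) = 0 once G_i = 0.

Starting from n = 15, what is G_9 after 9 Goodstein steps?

3138578427934

[0] 15 ≡ 2^(2 + 1) + 2^2 + 2 + 1 (base 2). Lift 3: 112. −1: 111.
[1] 111 ≡ 3^(3 + 1) + 3^3 + 3 (base 3). Lift 4: 1284. −1: 1283.
[2] 1283 ≡ 4^(4 + 1) + 4^4 + 3 (base 4). Lift 5: 18753. −1: 18752.
[3] 18752 ≡ 5^(5 + 1) + 5^5 + 2 (base 5). Lift 6: 326594. −1: 326593.
[4] 326593 ≡ 6^(6 + 1) + 6^6 + 1 (base 6). Lift 7: 6588345. −1: 6588344.
[5] 6588344 ≡ 7^(7 + 1) + 7^7 (base 7). Lift 8: 150994944. −1: 150994943.
[6] 150994943 ≡ 8^(8 + 1) + 7·8^7 + 7·8^6 + 7·8^5 + 7·8^4 + 7·8^3 + 7·8^2 + 7·8 + 7 (base 8). Lift 9: 3524450281. −1: 3524450280.
[7] 3524450280 ≡ 9^(9 + 1) + 7·9^7 + 7·9^6 + 7·9^5 + 7·9^4 + 7·9^3 + 7·9^2 + 7·9 + 6 (base 9). Lift 10: 100077777776. −1: 100077777775.
[8] 100077777775 ≡ 10^(10 + 1) + 7·10^7 + 7·10^6 + 7·10^5 + 7·10^4 + 7·10^3 + 7·10^2 + 7·10 + 5 (base 10). Lift 11: 3138578427935. −1: 3138578427934.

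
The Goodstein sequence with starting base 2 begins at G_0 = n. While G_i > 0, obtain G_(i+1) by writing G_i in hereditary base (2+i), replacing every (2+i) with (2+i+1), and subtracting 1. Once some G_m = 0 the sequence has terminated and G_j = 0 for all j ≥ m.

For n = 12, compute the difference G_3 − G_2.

14620

base 2: 12 = 2^(2 + 1) + 2^2; at 3: 3^(3 + 1) + 3^3 = 108; next = 107
base 3: 107 = 3^(3 + 1) + 2·3^2 + 2·3 + 2; at 4: 4^(4 + 1) + 2·4^2 + 2·4 + 2 = 1066; next = 1065
base 4: 1065 = 4^(4 + 1) + 2·4^2 + 2·4 + 1; at 5: 5^(5 + 1) + 2·5^2 + 2·5 + 1 = 15686; next = 15685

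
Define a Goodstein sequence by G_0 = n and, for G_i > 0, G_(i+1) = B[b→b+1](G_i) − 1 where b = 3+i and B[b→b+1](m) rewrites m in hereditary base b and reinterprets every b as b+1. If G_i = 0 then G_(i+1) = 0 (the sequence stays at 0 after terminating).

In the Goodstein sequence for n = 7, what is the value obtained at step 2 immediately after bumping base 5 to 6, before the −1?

10

G_0 = 7. HB_3(7) = 2·3 + 1. Bump = 9. G_1 = 8.
G_1 = 8. HB_4(8) = 2·4. Bump = 10. G_2 = 9.
G_2 = 9. HB_5(9) = 5 + 4. Bump = 10. G_3 = 9.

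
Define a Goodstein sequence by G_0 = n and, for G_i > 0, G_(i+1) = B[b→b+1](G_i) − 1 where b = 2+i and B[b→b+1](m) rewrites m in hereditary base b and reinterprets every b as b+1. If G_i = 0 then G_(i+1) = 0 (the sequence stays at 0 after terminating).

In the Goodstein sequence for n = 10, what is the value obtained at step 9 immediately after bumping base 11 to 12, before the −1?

base 2: 10 = 2^(2 + 1) + 2; at 3: 3^(3 + 1) + 3 = 84; next = 83
base 3: 83 = 3^(3 + 1) + 2; at 4: 4^(4 + 1) + 2 = 1026; next = 1025
base 4: 1025 = 4^(4 + 1) + 1; at 5: 5^(5 + 1) + 1 = 15626; next = 15625
base 5: 15625 = 5^(5 + 1); at 6: 6^(6 + 1) = 279936; next = 279935
base 6: 279935 = 5·6^6 + 5·6^5 + 5·6^4 + 5·6^3 + 5·6^2 + 5·6 + 5; at 7: 5·7^7 + 5·7^5 + 5·7^4 + 5·7^3 + 5·7^2 + 5·7 + 5 = 4215755; next = 4215754
base 7: 4215754 = 5·7^7 + 5·7^5 + 5·7^4 + 5·7^3 + 5·7^2 + 5·7 + 4; at 8: 5·8^8 + 5·8^5 + 5·8^4 + 5·8^3 + 5·8^2 + 5·8 + 4 = 84073324; next = 84073323
base 8: 84073323 = 5·8^8 + 5·8^5 + 5·8^4 + 5·8^3 + 5·8^2 + 5·8 + 3; at 9: 5·9^9 + 5·9^5 + 5·9^4 + 5·9^3 + 5·9^2 + 5·9 + 3 = 1937434593; next = 1937434592
base 9: 1937434592 = 5·9^9 + 5·9^5 + 5·9^4 + 5·9^3 + 5·9^2 + 5·9 + 2; at 10: 5·10^10 + 5·10^5 + 5·10^4 + 5·10^3 + 5·10^2 + 5·10 + 2 = 50000555552; next = 50000555551
base 10: 50000555551 = 5·10^10 + 5·10^5 + 5·10^4 + 5·10^3 + 5·10^2 + 5·10 + 1; at 11: 5·11^11 + 5·11^5 + 5·11^4 + 5·11^3 + 5·11^2 + 5·11 + 1 = 1426559238831; next = 1426559238830

44580503598540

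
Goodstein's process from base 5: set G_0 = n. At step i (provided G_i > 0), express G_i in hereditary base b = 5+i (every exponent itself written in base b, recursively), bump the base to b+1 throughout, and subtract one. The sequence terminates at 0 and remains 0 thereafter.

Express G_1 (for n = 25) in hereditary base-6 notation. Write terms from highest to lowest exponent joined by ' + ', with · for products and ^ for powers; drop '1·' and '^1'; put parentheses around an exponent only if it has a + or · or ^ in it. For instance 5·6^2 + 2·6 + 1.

[0] 25 ≡ 5^2 (base 5). Lift 6: 36. −1: 35.
[1] 35 ≡ 5·6 + 5 (base 6). Lift 7: 40. −1: 39.

5·6 + 5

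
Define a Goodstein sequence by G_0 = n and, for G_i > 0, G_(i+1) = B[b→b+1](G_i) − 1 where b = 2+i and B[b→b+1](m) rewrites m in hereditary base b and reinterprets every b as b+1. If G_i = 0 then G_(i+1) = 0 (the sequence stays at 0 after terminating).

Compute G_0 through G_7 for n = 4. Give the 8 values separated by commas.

i=0: 4 = 2^2 (b=2); 2→3: 3^3 = 27; 27−1 = 26
i=1: 26 = 2·3^2 + 2·3 + 2 (b=3); 3→4: 2·4^2 + 2·4 + 2 = 42; 42−1 = 41
i=2: 41 = 2·4^2 + 2·4 + 1 (b=4); 4→5: 2·5^2 + 2·5 + 1 = 61; 61−1 = 60
i=3: 60 = 2·5^2 + 2·5 (b=5); 5→6: 2·6^2 + 2·6 = 84; 84−1 = 83
i=4: 83 = 2·6^2 + 6 + 5 (b=6); 6→7: 2·7^2 + 7 + 5 = 110; 110−1 = 109
i=5: 109 = 2·7^2 + 7 + 4 (b=7); 7→8: 2·8^2 + 8 + 4 = 140; 140−1 = 139
i=6: 139 = 2·8^2 + 8 + 3 (b=8); 8→9: 2·9^2 + 9 + 3 = 174; 174−1 = 173

4, 26, 41, 60, 83, 109, 139, 173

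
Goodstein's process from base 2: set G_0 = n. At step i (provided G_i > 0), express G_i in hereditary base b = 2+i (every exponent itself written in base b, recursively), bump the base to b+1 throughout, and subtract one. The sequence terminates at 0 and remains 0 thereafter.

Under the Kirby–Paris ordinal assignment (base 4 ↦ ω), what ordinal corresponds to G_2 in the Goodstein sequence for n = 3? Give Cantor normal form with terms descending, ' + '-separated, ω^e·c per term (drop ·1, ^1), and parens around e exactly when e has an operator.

3

[0] 3 ≡ 2 + 1 (base 2). Lift 3: 4. −1: 3.
[1] 3 ≡ 3 (base 3). Lift 4: 4. −1: 3.
[2] 3 ≡ 3 (base 4). Lift 5: 3. −1: 2.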